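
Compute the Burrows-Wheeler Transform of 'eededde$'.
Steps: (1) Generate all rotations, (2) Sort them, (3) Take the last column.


Rotations (sorted):
  0: $eededde -> last char: e
  1: dde$eede -> last char: e
  2: de$eeded -> last char: d
  3: dedde$ee -> last char: e
  4: e$eededd -> last char: d
  5: edde$eed -> last char: d
  6: ededde$e -> last char: e
  7: eededde$ -> last char: $


BWT = eededde$


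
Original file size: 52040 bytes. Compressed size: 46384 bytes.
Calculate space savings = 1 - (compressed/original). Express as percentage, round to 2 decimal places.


ratio = compressed/original = 46384/52040 = 0.891314
savings = 1 - ratio = 1 - 0.891314 = 0.108686
as a percentage: 0.108686 * 100 = 10.87%

Space savings = 1 - 46384/52040 = 10.87%


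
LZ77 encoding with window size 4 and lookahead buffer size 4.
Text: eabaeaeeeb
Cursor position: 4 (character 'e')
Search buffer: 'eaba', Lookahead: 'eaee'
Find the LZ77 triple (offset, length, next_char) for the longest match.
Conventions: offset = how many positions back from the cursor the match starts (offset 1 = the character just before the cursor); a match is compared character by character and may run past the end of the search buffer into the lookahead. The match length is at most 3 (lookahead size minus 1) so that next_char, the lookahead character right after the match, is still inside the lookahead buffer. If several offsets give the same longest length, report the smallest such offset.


Try each offset into the search buffer:
  offset=1 (pos 3, char 'a'): match length 0
  offset=2 (pos 2, char 'b'): match length 0
  offset=3 (pos 1, char 'a'): match length 0
  offset=4 (pos 0, char 'e'): match length 2
Longest match has length 2 at offset 4.
next_char = character at position 4 + 2 = 6 -> 'e'

Best match: offset=4, length=2 (matching 'ea' starting at position 0)
LZ77 triple: (4, 2, 'e')


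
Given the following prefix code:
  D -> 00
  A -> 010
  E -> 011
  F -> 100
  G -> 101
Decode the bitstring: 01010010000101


Decoding step by step:
Bits 010 -> A
Bits 100 -> F
Bits 100 -> F
Bits 00 -> D
Bits 101 -> G


Decoded message: AFFDG


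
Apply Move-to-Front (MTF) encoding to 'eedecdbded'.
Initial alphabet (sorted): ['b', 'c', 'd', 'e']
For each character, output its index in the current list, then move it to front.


MTF encoding:
'e': index 3 in ['b', 'c', 'd', 'e'] -> ['e', 'b', 'c', 'd']
'e': index 0 in ['e', 'b', 'c', 'd'] -> ['e', 'b', 'c', 'd']
'd': index 3 in ['e', 'b', 'c', 'd'] -> ['d', 'e', 'b', 'c']
'e': index 1 in ['d', 'e', 'b', 'c'] -> ['e', 'd', 'b', 'c']
'c': index 3 in ['e', 'd', 'b', 'c'] -> ['c', 'e', 'd', 'b']
'd': index 2 in ['c', 'e', 'd', 'b'] -> ['d', 'c', 'e', 'b']
'b': index 3 in ['d', 'c', 'e', 'b'] -> ['b', 'd', 'c', 'e']
'd': index 1 in ['b', 'd', 'c', 'e'] -> ['d', 'b', 'c', 'e']
'e': index 3 in ['d', 'b', 'c', 'e'] -> ['e', 'd', 'b', 'c']
'd': index 1 in ['e', 'd', 'b', 'c'] -> ['d', 'e', 'b', 'c']


Output: [3, 0, 3, 1, 3, 2, 3, 1, 3, 1]


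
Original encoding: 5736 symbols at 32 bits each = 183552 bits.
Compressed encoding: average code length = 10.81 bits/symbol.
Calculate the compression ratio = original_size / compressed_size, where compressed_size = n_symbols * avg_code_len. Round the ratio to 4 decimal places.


original_size = n_symbols * orig_bits = 5736 * 32 = 183552 bits
compressed_size = n_symbols * avg_code_len = 5736 * 10.81 = 62006.16 bits
ratio = original_size / compressed_size = 183552 / 62006.16 = 2.9602

Compression ratio = 2.9602


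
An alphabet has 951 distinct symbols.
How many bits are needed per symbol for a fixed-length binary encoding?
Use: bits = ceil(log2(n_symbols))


log2(951) = 9.8933
Bracket: 2^9 = 512 < 951 <= 2^10 = 1024
So ceil(log2(951)) = 10

bits = ceil(log2(951)) = ceil(9.8933) = 10 bits


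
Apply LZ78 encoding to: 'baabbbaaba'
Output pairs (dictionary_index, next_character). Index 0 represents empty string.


LZ78 encoding steps:
Dictionary: {0: ''}
Step 1: w='' (idx 0), next='b' -> output (0, 'b'), add 'b' as idx 1
Step 2: w='' (idx 0), next='a' -> output (0, 'a'), add 'a' as idx 2
Step 3: w='a' (idx 2), next='b' -> output (2, 'b'), add 'ab' as idx 3
Step 4: w='b' (idx 1), next='b' -> output (1, 'b'), add 'bb' as idx 4
Step 5: w='a' (idx 2), next='a' -> output (2, 'a'), add 'aa' as idx 5
Step 6: w='b' (idx 1), next='a' -> output (1, 'a'), add 'ba' as idx 6


Encoded: [(0, 'b'), (0, 'a'), (2, 'b'), (1, 'b'), (2, 'a'), (1, 'a')]


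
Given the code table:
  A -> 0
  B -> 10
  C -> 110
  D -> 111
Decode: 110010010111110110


Decoding:
110 -> C
0 -> A
10 -> B
0 -> A
10 -> B
111 -> D
110 -> C
110 -> C


Result: CABABDCC


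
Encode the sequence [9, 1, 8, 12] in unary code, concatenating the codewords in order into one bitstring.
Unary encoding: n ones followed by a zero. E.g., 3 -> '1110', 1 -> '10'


Encode each number as n ones followed by a terminating 0:
  9 -> 1111111110 (10 bits)
  1 -> 10 (2 bits)
  8 -> 111111110 (9 bits)
  12 -> 1111111111110 (13 bits)
Total length = 10 + 2 + 9 + 13 = 34 bits.

Unary([9, 1, 8, 12]) = 1111111110101111111101111111111110 (34 bits)


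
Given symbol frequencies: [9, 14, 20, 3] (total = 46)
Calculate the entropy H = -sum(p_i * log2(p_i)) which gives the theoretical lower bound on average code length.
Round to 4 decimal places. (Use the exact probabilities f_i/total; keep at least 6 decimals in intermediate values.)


Per-symbol terms -p_i * log2(p_i) with p_i = f_i/46:
  p = 9/46 = 0.195652: log2(p) = -2.353637, -p*log2(p) = 0.460494
  p = 14/46 = 0.304348: log2(p) = -1.716207, -p*log2(p) = 0.522324
  p = 20/46 = 0.434783: log2(p) = -1.201634, -p*log2(p) = 0.522450
  p = 3/46 = 0.065217: log2(p) = -3.938599, -p*log2(p) = 0.256865
H = 0.460494 + 0.522324 + 0.522450 + 0.256865 = 1.762133

H = 1.7621 bits/symbol


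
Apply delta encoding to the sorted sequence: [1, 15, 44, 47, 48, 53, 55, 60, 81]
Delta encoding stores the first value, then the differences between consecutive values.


First value: 1
Deltas:
  15 - 1 = 14
  44 - 15 = 29
  47 - 44 = 3
  48 - 47 = 1
  53 - 48 = 5
  55 - 53 = 2
  60 - 55 = 5
  81 - 60 = 21


Delta encoded: [1, 14, 29, 3, 1, 5, 2, 5, 21]


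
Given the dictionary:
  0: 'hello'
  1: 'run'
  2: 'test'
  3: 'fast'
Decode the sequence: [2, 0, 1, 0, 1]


Look up each index in the dictionary:
  2 -> 'test'
  0 -> 'hello'
  1 -> 'run'
  0 -> 'hello'
  1 -> 'run'

Decoded: "test hello run hello run"


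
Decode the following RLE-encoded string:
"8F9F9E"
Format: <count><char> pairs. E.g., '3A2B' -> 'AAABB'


Expanding each <count><char> pair:
  8F -> 'FFFFFFFF'
  9F -> 'FFFFFFFFF'
  9E -> 'EEEEEEEEE'

Decoded = FFFFFFFFFFFFFFFFFEEEEEEEEE


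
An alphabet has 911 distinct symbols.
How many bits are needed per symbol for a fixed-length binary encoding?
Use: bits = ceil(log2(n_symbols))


log2(911) = 9.8313
Bracket: 2^9 = 512 < 911 <= 2^10 = 1024
So ceil(log2(911)) = 10

bits = ceil(log2(911)) = ceil(9.8313) = 10 bits


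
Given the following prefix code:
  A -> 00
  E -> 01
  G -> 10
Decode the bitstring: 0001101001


Decoding step by step:
Bits 00 -> A
Bits 01 -> E
Bits 10 -> G
Bits 10 -> G
Bits 01 -> E


Decoded message: AEGGE


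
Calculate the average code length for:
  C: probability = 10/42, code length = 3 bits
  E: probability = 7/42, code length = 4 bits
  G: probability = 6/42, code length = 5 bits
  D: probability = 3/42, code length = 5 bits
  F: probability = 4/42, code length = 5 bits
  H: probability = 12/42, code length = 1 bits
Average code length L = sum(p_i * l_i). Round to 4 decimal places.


Weighted contributions p_i * l_i:
  C: (10/42) * 3 = 30/42
  E: (7/42) * 4 = 28/42
  G: (6/42) * 5 = 30/42
  D: (3/42) * 5 = 15/42
  F: (4/42) * 5 = 20/42
  H: (12/42) * 1 = 12/42
Sum = (30 + 28 + 30 + 15 + 20 + 12)/42 = 135/42

L = 135/42 = 3.2143 bits/symbol


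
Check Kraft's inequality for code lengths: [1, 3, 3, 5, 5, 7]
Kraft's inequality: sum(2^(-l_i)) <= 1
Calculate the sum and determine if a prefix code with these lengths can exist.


Sum = 2^(-1) + 2^(-3) + 2^(-3) + 2^(-5) + 2^(-5) + 2^(-7)
    = 0.5 + 0.125 + 0.125 + 0.03125 + 0.03125 + 0.0078125
    = 105/128 = 0.8203125
Since 0.8203125 <= 1, Kraft's inequality IS satisfied.
A prefix code with these lengths CAN exist.

Kraft sum = 0.8203125. Satisfied.


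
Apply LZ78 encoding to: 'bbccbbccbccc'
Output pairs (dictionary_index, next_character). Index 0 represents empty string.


LZ78 encoding steps:
Dictionary: {0: ''}
Step 1: w='' (idx 0), next='b' -> output (0, 'b'), add 'b' as idx 1
Step 2: w='b' (idx 1), next='c' -> output (1, 'c'), add 'bc' as idx 2
Step 3: w='' (idx 0), next='c' -> output (0, 'c'), add 'c' as idx 3
Step 4: w='b' (idx 1), next='b' -> output (1, 'b'), add 'bb' as idx 4
Step 5: w='c' (idx 3), next='c' -> output (3, 'c'), add 'cc' as idx 5
Step 6: w='bc' (idx 2), next='c' -> output (2, 'c'), add 'bcc' as idx 6
Step 7: w='c' (idx 3), end of input -> output (3, '')


Encoded: [(0, 'b'), (1, 'c'), (0, 'c'), (1, 'b'), (3, 'c'), (2, 'c'), (3, '')]


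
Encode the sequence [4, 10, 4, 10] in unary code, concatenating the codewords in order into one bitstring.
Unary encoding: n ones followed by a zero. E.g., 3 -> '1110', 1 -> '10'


Encode each number as n ones followed by a terminating 0:
  4 -> 11110 (5 bits)
  10 -> 11111111110 (11 bits)
  4 -> 11110 (5 bits)
  10 -> 11111111110 (11 bits)
Total length = 5 + 11 + 5 + 11 = 32 bits.

Unary([4, 10, 4, 10]) = 11110111111111101111011111111110 (32 bits)


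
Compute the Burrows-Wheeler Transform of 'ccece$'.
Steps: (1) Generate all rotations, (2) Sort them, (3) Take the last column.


Rotations (sorted):
  0: $ccece -> last char: e
  1: ccece$ -> last char: $
  2: ce$cce -> last char: e
  3: cece$c -> last char: c
  4: e$ccec -> last char: c
  5: ece$cc -> last char: c


BWT = e$eccc


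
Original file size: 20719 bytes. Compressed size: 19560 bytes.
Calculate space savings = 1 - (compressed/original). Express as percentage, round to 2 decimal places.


ratio = compressed/original = 19560/20719 = 0.944061
savings = 1 - ratio = 1 - 0.944061 = 0.055939
as a percentage: 0.055939 * 100 = 5.59%

Space savings = 1 - 19560/20719 = 5.59%


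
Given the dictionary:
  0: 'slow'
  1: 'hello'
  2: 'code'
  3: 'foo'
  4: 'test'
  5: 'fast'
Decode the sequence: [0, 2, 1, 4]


Look up each index in the dictionary:
  0 -> 'slow'
  2 -> 'code'
  1 -> 'hello'
  4 -> 'test'

Decoded: "slow code hello test"


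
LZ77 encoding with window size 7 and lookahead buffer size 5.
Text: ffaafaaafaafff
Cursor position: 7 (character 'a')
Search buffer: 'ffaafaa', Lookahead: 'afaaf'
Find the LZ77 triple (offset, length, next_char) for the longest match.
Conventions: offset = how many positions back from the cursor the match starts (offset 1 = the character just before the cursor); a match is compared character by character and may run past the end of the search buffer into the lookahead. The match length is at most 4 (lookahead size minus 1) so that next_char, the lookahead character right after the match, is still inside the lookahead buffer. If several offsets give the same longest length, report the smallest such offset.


Try each offset into the search buffer:
  offset=1 (pos 6, char 'a'): match length 1
  offset=2 (pos 5, char 'a'): match length 1
  offset=3 (pos 4, char 'f'): match length 0
  offset=4 (pos 3, char 'a'): match length 4
  offset=5 (pos 2, char 'a'): match length 1
  offset=6 (pos 1, char 'f'): match length 0
  offset=7 (pos 0, char 'f'): match length 0
Longest match has length 4 at offset 4.
next_char = character at position 7 + 4 = 11 -> 'f'

Best match: offset=4, length=4 (matching 'afaa' starting at position 3)
LZ77 triple: (4, 4, 'f')


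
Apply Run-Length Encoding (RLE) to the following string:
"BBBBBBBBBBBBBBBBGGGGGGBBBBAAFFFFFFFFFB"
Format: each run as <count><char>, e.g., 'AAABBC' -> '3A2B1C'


Scanning runs left to right:
  i=0: run of 'B' x 16 -> '16B'
  i=16: run of 'G' x 6 -> '6G'
  i=22: run of 'B' x 4 -> '4B'
  i=26: run of 'A' x 2 -> '2A'
  i=28: run of 'F' x 9 -> '9F'
  i=37: run of 'B' x 1 -> '1B'

RLE = 16B6G4B2A9F1B


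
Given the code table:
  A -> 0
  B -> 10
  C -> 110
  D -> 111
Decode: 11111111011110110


Decoding:
111 -> D
111 -> D
110 -> C
111 -> D
10 -> B
110 -> C


Result: DDCDBC


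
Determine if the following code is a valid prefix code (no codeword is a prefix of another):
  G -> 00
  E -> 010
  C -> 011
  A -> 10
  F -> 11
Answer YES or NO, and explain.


Checking each pair (does one codeword prefix another?):
  G='00' vs E='010': no prefix
  G='00' vs C='011': no prefix
  G='00' vs A='10': no prefix
  G='00' vs F='11': no prefix
  E='010' vs G='00': no prefix
  E='010' vs C='011': no prefix
  E='010' vs A='10': no prefix
  E='010' vs F='11': no prefix
  C='011' vs G='00': no prefix
  C='011' vs E='010': no prefix
  C='011' vs A='10': no prefix
  C='011' vs F='11': no prefix
  A='10' vs G='00': no prefix
  A='10' vs E='010': no prefix
  A='10' vs C='011': no prefix
  A='10' vs F='11': no prefix
  F='11' vs G='00': no prefix
  F='11' vs E='010': no prefix
  F='11' vs C='011': no prefix
  F='11' vs A='10': no prefix
No violation found over all pairs.

YES -- this is a valid prefix code. No codeword is a prefix of any other codeword.


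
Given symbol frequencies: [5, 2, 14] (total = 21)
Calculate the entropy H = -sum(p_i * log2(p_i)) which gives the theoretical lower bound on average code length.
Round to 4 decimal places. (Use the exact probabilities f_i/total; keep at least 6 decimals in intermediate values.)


Per-symbol terms -p_i * log2(p_i) with p_i = f_i/21:
  p = 5/21 = 0.238095: log2(p) = -2.070389, -p*log2(p) = 0.492950
  p = 2/21 = 0.095238: log2(p) = -3.392317, -p*log2(p) = 0.323078
  p = 14/21 = 0.666667: log2(p) = -0.584963, -p*log2(p) = 0.389975
H = 0.492950 + 0.323078 + 0.389975 = 1.206003

H = 1.206 bits/symbol


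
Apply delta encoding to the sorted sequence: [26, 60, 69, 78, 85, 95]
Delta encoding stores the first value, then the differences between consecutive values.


First value: 26
Deltas:
  60 - 26 = 34
  69 - 60 = 9
  78 - 69 = 9
  85 - 78 = 7
  95 - 85 = 10


Delta encoded: [26, 34, 9, 9, 7, 10]


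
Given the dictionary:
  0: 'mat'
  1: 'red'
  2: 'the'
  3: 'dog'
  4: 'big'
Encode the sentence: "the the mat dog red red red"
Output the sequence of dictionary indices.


Look up each word in the dictionary:
  'the' -> 2
  'the' -> 2
  'mat' -> 0
  'dog' -> 3
  'red' -> 1
  'red' -> 1
  'red' -> 1

Encoded: [2, 2, 0, 3, 1, 1, 1]


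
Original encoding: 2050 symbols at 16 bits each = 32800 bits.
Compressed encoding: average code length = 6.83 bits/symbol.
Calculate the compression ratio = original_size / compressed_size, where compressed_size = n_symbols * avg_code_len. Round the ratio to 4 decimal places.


original_size = n_symbols * orig_bits = 2050 * 16 = 32800 bits
compressed_size = n_symbols * avg_code_len = 2050 * 6.83 = 14001.5 bits
ratio = original_size / compressed_size = 32800 / 14001.5 = 2.3426

Compression ratio = 2.3426


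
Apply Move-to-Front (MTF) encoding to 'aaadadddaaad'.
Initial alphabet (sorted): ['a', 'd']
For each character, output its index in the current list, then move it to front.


MTF encoding:
'a': index 0 in ['a', 'd'] -> ['a', 'd']
'a': index 0 in ['a', 'd'] -> ['a', 'd']
'a': index 0 in ['a', 'd'] -> ['a', 'd']
'd': index 1 in ['a', 'd'] -> ['d', 'a']
'a': index 1 in ['d', 'a'] -> ['a', 'd']
'd': index 1 in ['a', 'd'] -> ['d', 'a']
'd': index 0 in ['d', 'a'] -> ['d', 'a']
'd': index 0 in ['d', 'a'] -> ['d', 'a']
'a': index 1 in ['d', 'a'] -> ['a', 'd']
'a': index 0 in ['a', 'd'] -> ['a', 'd']
'a': index 0 in ['a', 'd'] -> ['a', 'd']
'd': index 1 in ['a', 'd'] -> ['d', 'a']


Output: [0, 0, 0, 1, 1, 1, 0, 0, 1, 0, 0, 1]


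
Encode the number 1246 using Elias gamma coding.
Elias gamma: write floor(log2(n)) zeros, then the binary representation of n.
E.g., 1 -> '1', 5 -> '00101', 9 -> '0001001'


num_bits = floor(log2(1246)) + 1 = 11
leading_zeros = num_bits - 1 = 10
binary(1246) = 10011011110

Elias gamma(1246) = '0000000000' + '10011011110' = 000000000010011011110 (21 bits)


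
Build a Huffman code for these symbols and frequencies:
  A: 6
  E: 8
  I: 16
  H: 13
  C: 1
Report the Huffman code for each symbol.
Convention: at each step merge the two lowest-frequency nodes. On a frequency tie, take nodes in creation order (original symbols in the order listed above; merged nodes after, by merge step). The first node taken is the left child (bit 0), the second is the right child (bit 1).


Huffman tree construction:
Step 1: Merge C(1) + A(6) = 7
Step 2: Merge (C+A)(7) + E(8) = 15
Step 3: Merge H(13) + ((C+A)+E)(15) = 28
Step 4: Merge I(16) + (H+((C+A)+E))(28) = 44
Read each symbol's code off the tree from the root (left child = 0, right child = 1).

Codes:
  A: 1101 (length 4)
  E: 111 (length 3)
  I: 0 (length 1)
  H: 10 (length 2)
  C: 1100 (length 4)
Average code length: 94/44 = 2.1364 bits/symbol


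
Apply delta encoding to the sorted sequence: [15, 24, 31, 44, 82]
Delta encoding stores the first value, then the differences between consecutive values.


First value: 15
Deltas:
  24 - 15 = 9
  31 - 24 = 7
  44 - 31 = 13
  82 - 44 = 38


Delta encoded: [15, 9, 7, 13, 38]


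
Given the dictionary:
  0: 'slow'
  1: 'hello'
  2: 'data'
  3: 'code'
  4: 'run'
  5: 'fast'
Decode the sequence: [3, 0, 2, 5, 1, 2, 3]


Look up each index in the dictionary:
  3 -> 'code'
  0 -> 'slow'
  2 -> 'data'
  5 -> 'fast'
  1 -> 'hello'
  2 -> 'data'
  3 -> 'code'

Decoded: "code slow data fast hello data code"


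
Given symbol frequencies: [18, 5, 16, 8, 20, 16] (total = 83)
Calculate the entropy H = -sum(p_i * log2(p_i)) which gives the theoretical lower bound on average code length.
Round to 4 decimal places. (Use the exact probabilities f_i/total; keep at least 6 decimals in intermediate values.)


Per-symbol terms -p_i * log2(p_i) with p_i = f_i/83:
  p = 18/83 = 0.216867: log2(p) = -2.205114, -p*log2(p) = 0.478218
  p = 5/83 = 0.060241: log2(p) = -4.053111, -p*log2(p) = 0.244163
  p = 16/83 = 0.192771: log2(p) = -2.375039, -p*log2(p) = 0.457839
  p = 8/83 = 0.096386: log2(p) = -3.375039, -p*log2(p) = 0.325305
  p = 20/83 = 0.240964: log2(p) = -2.053111, -p*log2(p) = 0.494726
  p = 16/83 = 0.192771: log2(p) = -2.375039, -p*log2(p) = 0.457839
H = 0.478218 + 0.244163 + 0.457839 + 0.325305 + 0.494726 + 0.457839 = 2.458090

H = 2.4581 bits/symbol


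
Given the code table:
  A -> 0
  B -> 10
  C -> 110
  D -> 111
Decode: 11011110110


Decoding:
110 -> C
111 -> D
10 -> B
110 -> C


Result: CDBC


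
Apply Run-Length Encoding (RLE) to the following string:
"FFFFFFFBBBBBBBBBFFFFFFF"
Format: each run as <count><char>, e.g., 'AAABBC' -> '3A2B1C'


Scanning runs left to right:
  i=0: run of 'F' x 7 -> '7F'
  i=7: run of 'B' x 9 -> '9B'
  i=16: run of 'F' x 7 -> '7F'

RLE = 7F9B7F


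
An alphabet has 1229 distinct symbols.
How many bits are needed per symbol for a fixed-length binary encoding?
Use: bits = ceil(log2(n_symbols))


log2(1229) = 10.2633
Bracket: 2^10 = 1024 < 1229 <= 2^11 = 2048
So ceil(log2(1229)) = 11

bits = ceil(log2(1229)) = ceil(10.2633) = 11 bits


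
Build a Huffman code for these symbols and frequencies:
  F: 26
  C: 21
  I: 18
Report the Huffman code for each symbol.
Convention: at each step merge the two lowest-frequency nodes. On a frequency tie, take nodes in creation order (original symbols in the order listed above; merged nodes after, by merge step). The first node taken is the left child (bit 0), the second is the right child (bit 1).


Huffman tree construction:
Step 1: Merge I(18) + C(21) = 39
Step 2: Merge F(26) + (I+C)(39) = 65
Read each symbol's code off the tree from the root (left child = 0, right child = 1).

Codes:
  F: 0 (length 1)
  C: 11 (length 2)
  I: 10 (length 2)
Average code length: 104/65 = 1.6000 bits/symbol


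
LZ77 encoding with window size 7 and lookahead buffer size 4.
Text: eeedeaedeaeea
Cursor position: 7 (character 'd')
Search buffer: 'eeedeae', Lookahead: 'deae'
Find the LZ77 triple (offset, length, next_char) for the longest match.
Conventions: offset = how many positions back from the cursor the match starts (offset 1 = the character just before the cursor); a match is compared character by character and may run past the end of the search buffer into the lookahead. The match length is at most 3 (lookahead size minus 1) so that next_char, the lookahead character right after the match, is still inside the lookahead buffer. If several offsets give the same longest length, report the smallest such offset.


Try each offset into the search buffer:
  offset=1 (pos 6, char 'e'): match length 0
  offset=2 (pos 5, char 'a'): match length 0
  offset=3 (pos 4, char 'e'): match length 0
  offset=4 (pos 3, char 'd'): match length 3
  offset=5 (pos 2, char 'e'): match length 0
  offset=6 (pos 1, char 'e'): match length 0
  offset=7 (pos 0, char 'e'): match length 0
Longest match has length 3 at offset 4.
next_char = character at position 7 + 3 = 10 -> 'e'

Best match: offset=4, length=3 (matching 'dea' starting at position 3)
LZ77 triple: (4, 3, 'e')


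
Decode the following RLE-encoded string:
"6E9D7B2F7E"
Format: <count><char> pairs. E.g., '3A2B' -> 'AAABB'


Expanding each <count><char> pair:
  6E -> 'EEEEEE'
  9D -> 'DDDDDDDDD'
  7B -> 'BBBBBBB'
  2F -> 'FF'
  7E -> 'EEEEEEE'

Decoded = EEEEEEDDDDDDDDDBBBBBBBFFEEEEEEE


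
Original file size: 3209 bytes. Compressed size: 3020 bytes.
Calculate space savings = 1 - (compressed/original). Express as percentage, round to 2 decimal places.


ratio = compressed/original = 3020/3209 = 0.941103
savings = 1 - ratio = 1 - 0.941103 = 0.058897
as a percentage: 0.058897 * 100 = 5.89%

Space savings = 1 - 3020/3209 = 5.89%


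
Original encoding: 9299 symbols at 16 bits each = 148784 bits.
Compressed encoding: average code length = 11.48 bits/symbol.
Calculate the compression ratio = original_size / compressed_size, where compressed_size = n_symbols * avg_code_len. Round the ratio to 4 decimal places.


original_size = n_symbols * orig_bits = 9299 * 16 = 148784 bits
compressed_size = n_symbols * avg_code_len = 9299 * 11.48 = 106752.52 bits
ratio = original_size / compressed_size = 148784 / 106752.52 = 1.3937

Compression ratio = 1.3937


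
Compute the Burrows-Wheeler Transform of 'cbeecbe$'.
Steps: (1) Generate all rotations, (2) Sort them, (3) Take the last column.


Rotations (sorted):
  0: $cbeecbe -> last char: e
  1: be$cbeec -> last char: c
  2: beecbe$c -> last char: c
  3: cbe$cbee -> last char: e
  4: cbeecbe$ -> last char: $
  5: e$cbeecb -> last char: b
  6: ecbe$cbe -> last char: e
  7: eecbe$cb -> last char: b


BWT = ecce$beb


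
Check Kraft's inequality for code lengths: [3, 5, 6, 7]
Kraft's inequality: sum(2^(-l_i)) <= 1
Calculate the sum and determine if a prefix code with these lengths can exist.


Sum = 2^(-3) + 2^(-5) + 2^(-6) + 2^(-7)
    = 0.125 + 0.03125 + 0.015625 + 0.0078125
    = 23/128 = 0.1796875
Since 0.1796875 <= 1, Kraft's inequality IS satisfied.
A prefix code with these lengths CAN exist.

Kraft sum = 0.1796875. Satisfied.


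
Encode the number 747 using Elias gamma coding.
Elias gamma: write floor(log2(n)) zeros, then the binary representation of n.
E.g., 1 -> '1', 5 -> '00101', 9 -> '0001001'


num_bits = floor(log2(747)) + 1 = 10
leading_zeros = num_bits - 1 = 9
binary(747) = 1011101011

Elias gamma(747) = '000000000' + '1011101011' = 0000000001011101011 (19 bits)


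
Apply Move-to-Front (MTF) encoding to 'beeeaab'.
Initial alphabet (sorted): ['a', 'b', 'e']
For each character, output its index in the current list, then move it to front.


MTF encoding:
'b': index 1 in ['a', 'b', 'e'] -> ['b', 'a', 'e']
'e': index 2 in ['b', 'a', 'e'] -> ['e', 'b', 'a']
'e': index 0 in ['e', 'b', 'a'] -> ['e', 'b', 'a']
'e': index 0 in ['e', 'b', 'a'] -> ['e', 'b', 'a']
'a': index 2 in ['e', 'b', 'a'] -> ['a', 'e', 'b']
'a': index 0 in ['a', 'e', 'b'] -> ['a', 'e', 'b']
'b': index 2 in ['a', 'e', 'b'] -> ['b', 'a', 'e']


Output: [1, 2, 0, 0, 2, 0, 2]


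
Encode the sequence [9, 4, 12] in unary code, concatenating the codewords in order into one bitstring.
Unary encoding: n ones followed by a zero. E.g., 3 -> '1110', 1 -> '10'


Encode each number as n ones followed by a terminating 0:
  9 -> 1111111110 (10 bits)
  4 -> 11110 (5 bits)
  12 -> 1111111111110 (13 bits)
Total length = 10 + 5 + 13 = 28 bits.

Unary([9, 4, 12]) = 1111111110111101111111111110 (28 bits)


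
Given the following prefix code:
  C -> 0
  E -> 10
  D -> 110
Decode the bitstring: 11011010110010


Decoding step by step:
Bits 110 -> D
Bits 110 -> D
Bits 10 -> E
Bits 110 -> D
Bits 0 -> C
Bits 10 -> E


Decoded message: DDEDCE


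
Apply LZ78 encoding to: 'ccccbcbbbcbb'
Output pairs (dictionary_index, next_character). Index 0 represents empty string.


LZ78 encoding steps:
Dictionary: {0: ''}
Step 1: w='' (idx 0), next='c' -> output (0, 'c'), add 'c' as idx 1
Step 2: w='c' (idx 1), next='c' -> output (1, 'c'), add 'cc' as idx 2
Step 3: w='c' (idx 1), next='b' -> output (1, 'b'), add 'cb' as idx 3
Step 4: w='cb' (idx 3), next='b' -> output (3, 'b'), add 'cbb' as idx 4
Step 5: w='' (idx 0), next='b' -> output (0, 'b'), add 'b' as idx 5
Step 6: w='cbb' (idx 4), end of input -> output (4, '')


Encoded: [(0, 'c'), (1, 'c'), (1, 'b'), (3, 'b'), (0, 'b'), (4, '')]


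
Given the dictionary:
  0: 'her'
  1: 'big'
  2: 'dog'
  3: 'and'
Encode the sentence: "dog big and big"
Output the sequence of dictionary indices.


Look up each word in the dictionary:
  'dog' -> 2
  'big' -> 1
  'and' -> 3
  'big' -> 1

Encoded: [2, 1, 3, 1]


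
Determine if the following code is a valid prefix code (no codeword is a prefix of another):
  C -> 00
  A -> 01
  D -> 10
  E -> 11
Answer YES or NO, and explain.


Checking each pair (does one codeword prefix another?):
  C='00' vs A='01': no prefix
  C='00' vs D='10': no prefix
  C='00' vs E='11': no prefix
  A='01' vs C='00': no prefix
  A='01' vs D='10': no prefix
  A='01' vs E='11': no prefix
  D='10' vs C='00': no prefix
  D='10' vs A='01': no prefix
  D='10' vs E='11': no prefix
  E='11' vs C='00': no prefix
  E='11' vs A='01': no prefix
  E='11' vs D='10': no prefix
No violation found over all pairs.

YES -- this is a valid prefix code. No codeword is a prefix of any other codeword.


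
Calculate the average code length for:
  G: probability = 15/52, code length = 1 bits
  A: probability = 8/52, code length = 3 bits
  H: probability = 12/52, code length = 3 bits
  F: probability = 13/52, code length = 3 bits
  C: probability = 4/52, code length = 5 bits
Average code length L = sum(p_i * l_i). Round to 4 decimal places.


Weighted contributions p_i * l_i:
  G: (15/52) * 1 = 15/52
  A: (8/52) * 3 = 24/52
  H: (12/52) * 3 = 36/52
  F: (13/52) * 3 = 39/52
  C: (4/52) * 5 = 20/52
Sum = (15 + 24 + 36 + 39 + 20)/52 = 134/52

L = 134/52 = 2.5769 bits/symbol


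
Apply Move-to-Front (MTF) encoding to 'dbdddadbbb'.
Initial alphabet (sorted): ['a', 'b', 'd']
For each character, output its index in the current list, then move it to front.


MTF encoding:
'd': index 2 in ['a', 'b', 'd'] -> ['d', 'a', 'b']
'b': index 2 in ['d', 'a', 'b'] -> ['b', 'd', 'a']
'd': index 1 in ['b', 'd', 'a'] -> ['d', 'b', 'a']
'd': index 0 in ['d', 'b', 'a'] -> ['d', 'b', 'a']
'd': index 0 in ['d', 'b', 'a'] -> ['d', 'b', 'a']
'a': index 2 in ['d', 'b', 'a'] -> ['a', 'd', 'b']
'd': index 1 in ['a', 'd', 'b'] -> ['d', 'a', 'b']
'b': index 2 in ['d', 'a', 'b'] -> ['b', 'd', 'a']
'b': index 0 in ['b', 'd', 'a'] -> ['b', 'd', 'a']
'b': index 0 in ['b', 'd', 'a'] -> ['b', 'd', 'a']


Output: [2, 2, 1, 0, 0, 2, 1, 2, 0, 0]


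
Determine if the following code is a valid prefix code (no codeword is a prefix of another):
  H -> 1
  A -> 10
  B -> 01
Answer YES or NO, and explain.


Checking each pair (does one codeword prefix another?):
  H='1' vs A='10': prefix -- VIOLATION

NO -- this is NOT a valid prefix code. H (1) is a prefix of A (10).


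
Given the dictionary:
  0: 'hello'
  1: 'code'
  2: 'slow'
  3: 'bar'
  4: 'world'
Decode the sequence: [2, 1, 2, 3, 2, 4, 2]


Look up each index in the dictionary:
  2 -> 'slow'
  1 -> 'code'
  2 -> 'slow'
  3 -> 'bar'
  2 -> 'slow'
  4 -> 'world'
  2 -> 'slow'

Decoded: "slow code slow bar slow world slow"


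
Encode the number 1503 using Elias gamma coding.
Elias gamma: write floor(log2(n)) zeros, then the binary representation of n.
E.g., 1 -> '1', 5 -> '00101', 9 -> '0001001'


num_bits = floor(log2(1503)) + 1 = 11
leading_zeros = num_bits - 1 = 10
binary(1503) = 10111011111

Elias gamma(1503) = '0000000000' + '10111011111' = 000000000010111011111 (21 bits)


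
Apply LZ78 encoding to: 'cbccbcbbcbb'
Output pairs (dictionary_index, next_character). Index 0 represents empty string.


LZ78 encoding steps:
Dictionary: {0: ''}
Step 1: w='' (idx 0), next='c' -> output (0, 'c'), add 'c' as idx 1
Step 2: w='' (idx 0), next='b' -> output (0, 'b'), add 'b' as idx 2
Step 3: w='c' (idx 1), next='c' -> output (1, 'c'), add 'cc' as idx 3
Step 4: w='b' (idx 2), next='c' -> output (2, 'c'), add 'bc' as idx 4
Step 5: w='b' (idx 2), next='b' -> output (2, 'b'), add 'bb' as idx 5
Step 6: w='c' (idx 1), next='b' -> output (1, 'b'), add 'cb' as idx 6
Step 7: w='b' (idx 2), end of input -> output (2, '')


Encoded: [(0, 'c'), (0, 'b'), (1, 'c'), (2, 'c'), (2, 'b'), (1, 'b'), (2, '')]


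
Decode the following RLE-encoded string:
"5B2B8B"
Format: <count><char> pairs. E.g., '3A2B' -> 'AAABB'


Expanding each <count><char> pair:
  5B -> 'BBBBB'
  2B -> 'BB'
  8B -> 'BBBBBBBB'

Decoded = BBBBBBBBBBBBBBB


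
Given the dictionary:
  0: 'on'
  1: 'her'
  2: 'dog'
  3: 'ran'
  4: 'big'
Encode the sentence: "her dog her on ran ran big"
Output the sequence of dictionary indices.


Look up each word in the dictionary:
  'her' -> 1
  'dog' -> 2
  'her' -> 1
  'on' -> 0
  'ran' -> 3
  'ran' -> 3
  'big' -> 4

Encoded: [1, 2, 1, 0, 3, 3, 4]


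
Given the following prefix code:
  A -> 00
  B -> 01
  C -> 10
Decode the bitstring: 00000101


Decoding step by step:
Bits 00 -> A
Bits 00 -> A
Bits 01 -> B
Bits 01 -> B


Decoded message: AABB


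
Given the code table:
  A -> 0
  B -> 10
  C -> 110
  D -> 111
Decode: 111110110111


Decoding:
111 -> D
110 -> C
110 -> C
111 -> D


Result: DCCD


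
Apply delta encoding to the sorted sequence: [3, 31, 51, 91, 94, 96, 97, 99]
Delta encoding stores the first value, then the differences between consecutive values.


First value: 3
Deltas:
  31 - 3 = 28
  51 - 31 = 20
  91 - 51 = 40
  94 - 91 = 3
  96 - 94 = 2
  97 - 96 = 1
  99 - 97 = 2


Delta encoded: [3, 28, 20, 40, 3, 2, 1, 2]


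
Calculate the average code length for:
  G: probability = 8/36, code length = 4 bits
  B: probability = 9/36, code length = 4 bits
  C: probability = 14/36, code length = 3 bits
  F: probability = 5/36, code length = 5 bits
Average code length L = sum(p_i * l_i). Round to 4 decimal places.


Weighted contributions p_i * l_i:
  G: (8/36) * 4 = 32/36
  B: (9/36) * 4 = 36/36
  C: (14/36) * 3 = 42/36
  F: (5/36) * 5 = 25/36
Sum = (32 + 36 + 42 + 25)/36 = 135/36

L = 135/36 = 3.7500 bits/symbol


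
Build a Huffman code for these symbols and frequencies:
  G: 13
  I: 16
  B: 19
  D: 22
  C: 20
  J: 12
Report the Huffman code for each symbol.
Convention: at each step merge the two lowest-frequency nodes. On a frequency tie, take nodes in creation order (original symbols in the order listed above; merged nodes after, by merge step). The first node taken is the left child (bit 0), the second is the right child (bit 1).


Huffman tree construction:
Step 1: Merge J(12) + G(13) = 25
Step 2: Merge I(16) + B(19) = 35
Step 3: Merge C(20) + D(22) = 42
Step 4: Merge (J+G)(25) + (I+B)(35) = 60
Step 5: Merge (C+D)(42) + ((J+G)+(I+B))(60) = 102
Read each symbol's code off the tree from the root (left child = 0, right child = 1).

Codes:
  G: 101 (length 3)
  I: 110 (length 3)
  B: 111 (length 3)
  D: 01 (length 2)
  C: 00 (length 2)
  J: 100 (length 3)
Average code length: 264/102 = 2.5882 bits/symbol


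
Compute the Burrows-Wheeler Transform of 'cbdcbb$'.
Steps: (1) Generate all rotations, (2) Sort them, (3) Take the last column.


Rotations (sorted):
  0: $cbdcbb -> last char: b
  1: b$cbdcb -> last char: b
  2: bb$cbdc -> last char: c
  3: bdcbb$c -> last char: c
  4: cbb$cbd -> last char: d
  5: cbdcbb$ -> last char: $
  6: dcbb$cb -> last char: b


BWT = bbccd$b


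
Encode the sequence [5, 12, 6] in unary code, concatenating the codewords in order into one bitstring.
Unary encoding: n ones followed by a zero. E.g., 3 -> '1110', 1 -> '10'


Encode each number as n ones followed by a terminating 0:
  5 -> 111110 (6 bits)
  12 -> 1111111111110 (13 bits)
  6 -> 1111110 (7 bits)
Total length = 6 + 13 + 7 = 26 bits.

Unary([5, 12, 6]) = 11111011111111111101111110 (26 bits)


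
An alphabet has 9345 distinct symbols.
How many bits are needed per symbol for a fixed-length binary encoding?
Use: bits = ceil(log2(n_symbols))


log2(9345) = 13.19
Bracket: 2^13 = 8192 < 9345 <= 2^14 = 16384
So ceil(log2(9345)) = 14

bits = ceil(log2(9345)) = ceil(13.19) = 14 bits


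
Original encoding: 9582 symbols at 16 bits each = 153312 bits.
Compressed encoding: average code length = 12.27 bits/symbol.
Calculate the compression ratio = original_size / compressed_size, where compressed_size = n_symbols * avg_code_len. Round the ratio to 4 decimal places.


original_size = n_symbols * orig_bits = 9582 * 16 = 153312 bits
compressed_size = n_symbols * avg_code_len = 9582 * 12.27 = 117571.14 bits
ratio = original_size / compressed_size = 153312 / 117571.14 = 1.304

Compression ratio = 1.304


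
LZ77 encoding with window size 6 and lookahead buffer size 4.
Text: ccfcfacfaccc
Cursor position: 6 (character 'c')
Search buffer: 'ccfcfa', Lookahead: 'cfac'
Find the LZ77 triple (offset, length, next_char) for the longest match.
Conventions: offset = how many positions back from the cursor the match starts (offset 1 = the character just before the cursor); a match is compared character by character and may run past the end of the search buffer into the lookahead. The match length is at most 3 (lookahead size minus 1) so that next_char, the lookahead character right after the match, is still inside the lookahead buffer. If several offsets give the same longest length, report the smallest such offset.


Try each offset into the search buffer:
  offset=1 (pos 5, char 'a'): match length 0
  offset=2 (pos 4, char 'f'): match length 0
  offset=3 (pos 3, char 'c'): match length 3
  offset=4 (pos 2, char 'f'): match length 0
  offset=5 (pos 1, char 'c'): match length 2
  offset=6 (pos 0, char 'c'): match length 1
Longest match has length 3 at offset 3.
next_char = character at position 6 + 3 = 9 -> 'c'

Best match: offset=3, length=3 (matching 'cfa' starting at position 3)
LZ77 triple: (3, 3, 'c')


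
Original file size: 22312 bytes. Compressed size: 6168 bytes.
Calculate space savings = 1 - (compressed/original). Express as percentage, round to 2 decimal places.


ratio = compressed/original = 6168/22312 = 0.276443
savings = 1 - ratio = 1 - 0.276443 = 0.723557
as a percentage: 0.723557 * 100 = 72.36%

Space savings = 1 - 6168/22312 = 72.36%


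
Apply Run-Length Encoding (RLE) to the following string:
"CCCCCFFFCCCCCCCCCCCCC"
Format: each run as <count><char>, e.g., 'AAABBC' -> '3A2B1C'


Scanning runs left to right:
  i=0: run of 'C' x 5 -> '5C'
  i=5: run of 'F' x 3 -> '3F'
  i=8: run of 'C' x 13 -> '13C'

RLE = 5C3F13C


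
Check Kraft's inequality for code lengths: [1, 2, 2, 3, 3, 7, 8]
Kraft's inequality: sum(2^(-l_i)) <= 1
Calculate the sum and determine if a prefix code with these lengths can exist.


Sum = 2^(-1) + 2^(-2) + 2^(-2) + 2^(-3) + 2^(-3) + 2^(-7) + 2^(-8)
    = 0.5 + 0.25 + 0.25 + 0.125 + 0.125 + 0.0078125 + 0.00390625
    = 323/256 = 1.26171875
Since 1.26171875 > 1, Kraft's inequality is NOT satisfied.
A prefix code with these lengths CANNOT exist.

Kraft sum = 1.26171875. Not satisfied.


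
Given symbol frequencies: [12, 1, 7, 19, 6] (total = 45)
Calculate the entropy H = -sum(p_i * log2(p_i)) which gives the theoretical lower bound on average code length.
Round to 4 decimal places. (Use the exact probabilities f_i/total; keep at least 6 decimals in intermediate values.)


Per-symbol terms -p_i * log2(p_i) with p_i = f_i/45:
  p = 12/45 = 0.266667: log2(p) = -1.906891, -p*log2(p) = 0.508504
  p = 1/45 = 0.022222: log2(p) = -5.491853, -p*log2(p) = 0.122041
  p = 7/45 = 0.155556: log2(p) = -2.684498, -p*log2(p) = 0.417589
  p = 19/45 = 0.422222: log2(p) = -1.243926, -p*log2(p) = 0.525213
  p = 6/45 = 0.133333: log2(p) = -2.906891, -p*log2(p) = 0.387585
H = 0.508504 + 0.122041 + 0.417589 + 0.525213 + 0.387585 = 1.960932

H = 1.9609 bits/symbol


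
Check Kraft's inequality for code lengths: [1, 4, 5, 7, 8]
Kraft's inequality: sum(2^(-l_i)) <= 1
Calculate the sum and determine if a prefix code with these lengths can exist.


Sum = 2^(-1) + 2^(-4) + 2^(-5) + 2^(-7) + 2^(-8)
    = 0.5 + 0.0625 + 0.03125 + 0.0078125 + 0.00390625
    = 155/256 = 0.60546875
Since 0.60546875 <= 1, Kraft's inequality IS satisfied.
A prefix code with these lengths CAN exist.

Kraft sum = 0.60546875. Satisfied.


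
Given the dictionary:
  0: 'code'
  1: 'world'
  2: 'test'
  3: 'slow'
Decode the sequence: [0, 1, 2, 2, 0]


Look up each index in the dictionary:
  0 -> 'code'
  1 -> 'world'
  2 -> 'test'
  2 -> 'test'
  0 -> 'code'

Decoded: "code world test test code"


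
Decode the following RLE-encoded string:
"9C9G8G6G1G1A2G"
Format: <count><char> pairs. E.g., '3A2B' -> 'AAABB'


Expanding each <count><char> pair:
  9C -> 'CCCCCCCCC'
  9G -> 'GGGGGGGGG'
  8G -> 'GGGGGGGG'
  6G -> 'GGGGGG'
  1G -> 'G'
  1A -> 'A'
  2G -> 'GG'

Decoded = CCCCCCCCCGGGGGGGGGGGGGGGGGGGGGGGGAGG


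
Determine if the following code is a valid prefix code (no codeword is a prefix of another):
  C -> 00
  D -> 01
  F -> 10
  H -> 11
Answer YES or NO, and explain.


Checking each pair (does one codeword prefix another?):
  C='00' vs D='01': no prefix
  C='00' vs F='10': no prefix
  C='00' vs H='11': no prefix
  D='01' vs C='00': no prefix
  D='01' vs F='10': no prefix
  D='01' vs H='11': no prefix
  F='10' vs C='00': no prefix
  F='10' vs D='01': no prefix
  F='10' vs H='11': no prefix
  H='11' vs C='00': no prefix
  H='11' vs D='01': no prefix
  H='11' vs F='10': no prefix
No violation found over all pairs.

YES -- this is a valid prefix code. No codeword is a prefix of any other codeword.


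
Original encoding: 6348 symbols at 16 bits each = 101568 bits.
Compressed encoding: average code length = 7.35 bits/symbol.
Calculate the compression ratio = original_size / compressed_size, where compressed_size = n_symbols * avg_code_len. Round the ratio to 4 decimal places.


original_size = n_symbols * orig_bits = 6348 * 16 = 101568 bits
compressed_size = n_symbols * avg_code_len = 6348 * 7.35 = 46657.8 bits
ratio = original_size / compressed_size = 101568 / 46657.8 = 2.1769

Compression ratio = 2.1769


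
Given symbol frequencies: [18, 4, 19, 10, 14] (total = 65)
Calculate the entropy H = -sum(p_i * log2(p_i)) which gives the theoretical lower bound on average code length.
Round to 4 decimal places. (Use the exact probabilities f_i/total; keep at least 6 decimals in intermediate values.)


Per-symbol terms -p_i * log2(p_i) with p_i = f_i/65:
  p = 18/65 = 0.276923: log2(p) = -1.852443, -p*log2(p) = 0.512984
  p = 4/65 = 0.061538: log2(p) = -4.022368, -p*log2(p) = 0.247530
  p = 19/65 = 0.292308: log2(p) = -1.774440, -p*log2(p) = 0.518683
  p = 10/65 = 0.153846: log2(p) = -2.700440, -p*log2(p) = 0.415452
  p = 14/65 = 0.215385: log2(p) = -2.215013, -p*log2(p) = 0.477080
H = 0.512984 + 0.247530 + 0.518683 + 0.415452 + 0.477080 = 2.171729

H = 2.1717 bits/symbol


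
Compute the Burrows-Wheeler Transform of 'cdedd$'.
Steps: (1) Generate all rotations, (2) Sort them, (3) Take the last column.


Rotations (sorted):
  0: $cdedd -> last char: d
  1: cdedd$ -> last char: $
  2: d$cded -> last char: d
  3: dd$cde -> last char: e
  4: dedd$c -> last char: c
  5: edd$cd -> last char: d


BWT = d$decd
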